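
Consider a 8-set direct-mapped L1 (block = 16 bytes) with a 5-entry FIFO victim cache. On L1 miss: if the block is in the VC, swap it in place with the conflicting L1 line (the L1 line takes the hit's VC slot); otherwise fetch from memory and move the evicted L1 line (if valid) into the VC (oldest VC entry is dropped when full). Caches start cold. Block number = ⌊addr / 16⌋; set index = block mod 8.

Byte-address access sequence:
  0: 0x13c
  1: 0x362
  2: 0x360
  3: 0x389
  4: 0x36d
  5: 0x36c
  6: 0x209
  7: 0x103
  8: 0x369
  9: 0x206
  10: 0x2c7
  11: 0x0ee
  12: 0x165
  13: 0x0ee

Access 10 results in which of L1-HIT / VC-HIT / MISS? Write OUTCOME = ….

OUTCOME = MISS

#0 0x13c→b19/s3 MISS; vc=[]
#1 0x362→b54/s6 MISS; vc=[]
#2 0x360→b54/s6 L1-HIT; vc=[]
#3 0x389→b56/s0 MISS; vc=[]
#4 0x36d→b54/s6 L1-HIT; vc=[]
#5 0x36c→b54/s6 L1-HIT; vc=[]
#6 0x209→b32/s0 MISS; vc=[56]
#7 0x103→b16/s0 MISS; vc=[56,32]
#8 0x369→b54/s6 L1-HIT; vc=[56,32]
#9 0x206→b32/s0 VC-HIT; vc=[56,16]
#10 0x2c7→b44/s4 MISS; vc=[56,16]
#11 0xee→b14/s6 MISS; vc=[56,16,54]
#12 0x165→b22/s6 MISS; vc=[56,16,54,14]
#13 0xee→b14/s6 VC-HIT; vc=[56,16,54,22]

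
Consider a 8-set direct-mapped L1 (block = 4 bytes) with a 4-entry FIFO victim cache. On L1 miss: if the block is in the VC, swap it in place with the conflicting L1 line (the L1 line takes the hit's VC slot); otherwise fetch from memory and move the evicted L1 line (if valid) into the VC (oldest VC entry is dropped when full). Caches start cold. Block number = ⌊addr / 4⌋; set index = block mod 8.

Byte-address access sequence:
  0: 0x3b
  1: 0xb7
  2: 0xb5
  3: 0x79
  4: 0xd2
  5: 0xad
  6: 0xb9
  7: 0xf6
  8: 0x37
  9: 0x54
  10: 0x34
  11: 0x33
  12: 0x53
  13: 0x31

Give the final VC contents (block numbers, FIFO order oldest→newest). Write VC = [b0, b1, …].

VC = [61, 21, 52, 20]

#0 0x3b→b14/s6 MISS; vc=[]
#1 0xb7→b45/s5 MISS; vc=[]
#2 0xb5→b45/s5 L1-HIT; vc=[]
#3 0x79→b30/s6 MISS; vc=[14]
#4 0xd2→b52/s4 MISS; vc=[14]
#5 0xad→b43/s3 MISS; vc=[14]
#6 0xb9→b46/s6 MISS; vc=[14,30]
#7 0xf6→b61/s5 MISS; vc=[14,30,45]
#8 0x37→b13/s5 MISS; vc=[14,30,45,61]
#9 0x54→b21/s5 MISS; vc=[30,45,61,13]
#10 0x34→b13/s5 VC-HIT; vc=[30,45,61,21]
#11 0x33→b12/s4 MISS; vc=[45,61,21,52]
#12 0x53→b20/s4 MISS; vc=[61,21,52,12]
#13 0x31→b12/s4 VC-HIT; vc=[61,21,52,20]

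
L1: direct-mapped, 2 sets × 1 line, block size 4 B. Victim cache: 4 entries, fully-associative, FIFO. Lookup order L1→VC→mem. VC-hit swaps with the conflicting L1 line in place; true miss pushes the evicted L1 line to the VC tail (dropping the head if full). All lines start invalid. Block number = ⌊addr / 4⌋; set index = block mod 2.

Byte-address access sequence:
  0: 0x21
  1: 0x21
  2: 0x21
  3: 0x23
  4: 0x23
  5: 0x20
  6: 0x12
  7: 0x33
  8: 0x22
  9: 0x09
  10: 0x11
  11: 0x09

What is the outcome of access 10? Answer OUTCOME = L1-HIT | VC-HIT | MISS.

  [0] addr=0x21 blk=8 s=0: MISS | VC []
  [1] addr=0x21 blk=8 s=0: L1-HIT | VC []
  [2] addr=0x21 blk=8 s=0: L1-HIT | VC []
  [3] addr=0x23 blk=8 s=0: L1-HIT | VC []
  [4] addr=0x23 blk=8 s=0: L1-HIT | VC []
  [5] addr=0x20 blk=8 s=0: L1-HIT | VC []
  [6] addr=0x12 blk=4 s=0: MISS | VC [8]
  [7] addr=0x33 blk=12 s=0: MISS | VC [8, 4]
  [8] addr=0x22 blk=8 s=0: VC-HIT | VC [12, 4]
  [9] addr=0x9 blk=2 s=0: MISS | VC [12, 4, 8]
  [10] addr=0x11 blk=4 s=0: VC-HIT | VC [12, 2, 8]
  [11] addr=0x9 blk=2 s=0: VC-HIT | VC [12, 4, 8]

OUTCOME = VC-HIT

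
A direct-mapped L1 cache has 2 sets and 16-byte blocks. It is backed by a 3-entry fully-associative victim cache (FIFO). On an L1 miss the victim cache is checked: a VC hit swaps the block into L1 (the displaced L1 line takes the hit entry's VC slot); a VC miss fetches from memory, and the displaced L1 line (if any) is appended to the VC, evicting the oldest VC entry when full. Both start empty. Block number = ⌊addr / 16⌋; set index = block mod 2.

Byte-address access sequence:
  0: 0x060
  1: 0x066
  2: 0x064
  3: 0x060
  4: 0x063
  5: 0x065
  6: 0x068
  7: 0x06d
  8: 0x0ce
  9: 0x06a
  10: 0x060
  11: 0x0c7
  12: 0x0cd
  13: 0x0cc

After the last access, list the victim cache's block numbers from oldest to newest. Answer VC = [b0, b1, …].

0: 0x60 (blk 6, set 0) → MISS  vc=[]
1: 0x66 (blk 6, set 0) → L1-HIT  vc=[]
2: 0x64 (blk 6, set 0) → L1-HIT  vc=[]
3: 0x60 (blk 6, set 0) → L1-HIT  vc=[]
4: 0x63 (blk 6, set 0) → L1-HIT  vc=[]
5: 0x65 (blk 6, set 0) → L1-HIT  vc=[]
6: 0x68 (blk 6, set 0) → L1-HIT  vc=[]
7: 0x6d (blk 6, set 0) → L1-HIT  vc=[]
8: 0xce (blk 12, set 0) → MISS  vc=[6]
9: 0x6a (blk 6, set 0) → VC-HIT  vc=[12]
10: 0x60 (blk 6, set 0) → L1-HIT  vc=[12]
11: 0xc7 (blk 12, set 0) → VC-HIT  vc=[6]
12: 0xcd (blk 12, set 0) → L1-HIT  vc=[6]
13: 0xcc (blk 12, set 0) → L1-HIT  vc=[6]

VC = [6]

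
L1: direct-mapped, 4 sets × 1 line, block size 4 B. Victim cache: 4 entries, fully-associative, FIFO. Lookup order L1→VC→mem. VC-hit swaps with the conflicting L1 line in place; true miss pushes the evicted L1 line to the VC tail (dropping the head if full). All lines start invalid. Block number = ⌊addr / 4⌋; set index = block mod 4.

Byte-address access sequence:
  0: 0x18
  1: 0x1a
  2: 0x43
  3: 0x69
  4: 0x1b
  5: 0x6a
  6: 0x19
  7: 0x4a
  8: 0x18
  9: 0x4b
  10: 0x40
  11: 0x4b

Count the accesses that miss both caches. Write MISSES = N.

0: 0x18 (blk 6, set 2) → MISS  vc=[]
1: 0x1a (blk 6, set 2) → L1-HIT  vc=[]
2: 0x43 (blk 16, set 0) → MISS  vc=[]
3: 0x69 (blk 26, set 2) → MISS  vc=[6]
4: 0x1b (blk 6, set 2) → VC-HIT  vc=[26]
5: 0x6a (blk 26, set 2) → VC-HIT  vc=[6]
6: 0x19 (blk 6, set 2) → VC-HIT  vc=[26]
7: 0x4a (blk 18, set 2) → MISS  vc=[26, 6]
8: 0x18 (blk 6, set 2) → VC-HIT  vc=[26, 18]
9: 0x4b (blk 18, set 2) → VC-HIT  vc=[26, 6]
10: 0x40 (blk 16, set 0) → L1-HIT  vc=[26, 6]
11: 0x4b (blk 18, set 2) → L1-HIT  vc=[26, 6]

MISSES = 4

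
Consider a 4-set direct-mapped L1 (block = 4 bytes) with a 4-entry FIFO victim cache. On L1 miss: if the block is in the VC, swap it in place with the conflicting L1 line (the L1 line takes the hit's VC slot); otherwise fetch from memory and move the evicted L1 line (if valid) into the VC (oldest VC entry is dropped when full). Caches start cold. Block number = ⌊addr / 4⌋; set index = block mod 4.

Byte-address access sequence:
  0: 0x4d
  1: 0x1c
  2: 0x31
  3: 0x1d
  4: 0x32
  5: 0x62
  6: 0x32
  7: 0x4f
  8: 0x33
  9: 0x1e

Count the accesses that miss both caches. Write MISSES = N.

  [0] addr=0x4d blk=19 s=3: MISS | VC []
  [1] addr=0x1c blk=7 s=3: MISS | VC [19]
  [2] addr=0x31 blk=12 s=0: MISS | VC [19]
  [3] addr=0x1d blk=7 s=3: L1-HIT | VC [19]
  [4] addr=0x32 blk=12 s=0: L1-HIT | VC [19]
  [5] addr=0x62 blk=24 s=0: MISS | VC [19, 12]
  [6] addr=0x32 blk=12 s=0: VC-HIT | VC [19, 24]
  [7] addr=0x4f blk=19 s=3: VC-HIT | VC [7, 24]
  [8] addr=0x33 blk=12 s=0: L1-HIT | VC [7, 24]
  [9] addr=0x1e blk=7 s=3: VC-HIT | VC [19, 24]

MISSES = 4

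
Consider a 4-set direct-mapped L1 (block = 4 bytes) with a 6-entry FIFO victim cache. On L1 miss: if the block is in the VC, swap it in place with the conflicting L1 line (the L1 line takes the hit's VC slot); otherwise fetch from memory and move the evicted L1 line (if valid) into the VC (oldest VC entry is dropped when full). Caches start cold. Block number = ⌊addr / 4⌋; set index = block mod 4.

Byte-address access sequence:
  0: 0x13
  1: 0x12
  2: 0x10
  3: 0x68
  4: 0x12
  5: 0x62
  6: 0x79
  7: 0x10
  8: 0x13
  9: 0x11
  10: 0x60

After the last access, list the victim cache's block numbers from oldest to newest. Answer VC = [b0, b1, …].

0: 0x13 (blk 4, set 0) → MISS  vc=[]
1: 0x12 (blk 4, set 0) → L1-HIT  vc=[]
2: 0x10 (blk 4, set 0) → L1-HIT  vc=[]
3: 0x68 (blk 26, set 2) → MISS  vc=[]
4: 0x12 (blk 4, set 0) → L1-HIT  vc=[]
5: 0x62 (blk 24, set 0) → MISS  vc=[4]
6: 0x79 (blk 30, set 2) → MISS  vc=[4, 26]
7: 0x10 (blk 4, set 0) → VC-HIT  vc=[24, 26]
8: 0x13 (blk 4, set 0) → L1-HIT  vc=[24, 26]
9: 0x11 (blk 4, set 0) → L1-HIT  vc=[24, 26]
10: 0x60 (blk 24, set 0) → VC-HIT  vc=[4, 26]

VC = [4, 26]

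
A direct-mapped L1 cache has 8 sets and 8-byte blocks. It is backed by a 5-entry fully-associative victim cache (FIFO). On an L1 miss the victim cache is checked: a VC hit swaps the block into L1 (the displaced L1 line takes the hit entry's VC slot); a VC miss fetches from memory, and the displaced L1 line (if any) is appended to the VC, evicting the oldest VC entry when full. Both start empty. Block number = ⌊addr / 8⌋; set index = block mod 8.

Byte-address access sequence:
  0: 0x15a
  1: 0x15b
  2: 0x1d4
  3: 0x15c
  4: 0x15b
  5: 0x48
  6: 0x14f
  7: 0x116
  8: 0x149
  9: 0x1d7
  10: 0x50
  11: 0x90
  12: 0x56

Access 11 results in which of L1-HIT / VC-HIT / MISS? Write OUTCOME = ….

  [0] addr=0x15a blk=43 s=3: MISS | VC []
  [1] addr=0x15b blk=43 s=3: L1-HIT | VC []
  [2] addr=0x1d4 blk=58 s=2: MISS | VC []
  [3] addr=0x15c blk=43 s=3: L1-HIT | VC []
  [4] addr=0x15b blk=43 s=3: L1-HIT | VC []
  [5] addr=0x48 blk=9 s=1: MISS | VC []
  [6] addr=0x14f blk=41 s=1: MISS | VC [9]
  [7] addr=0x116 blk=34 s=2: MISS | VC [9, 58]
  [8] addr=0x149 blk=41 s=1: L1-HIT | VC [9, 58]
  [9] addr=0x1d7 blk=58 s=2: VC-HIT | VC [9, 34]
  [10] addr=0x50 blk=10 s=2: MISS | VC [9, 34, 58]
  [11] addr=0x90 blk=18 s=2: MISS | VC [9, 34, 58, 10]
  [12] addr=0x56 blk=10 s=2: VC-HIT | VC [9, 34, 58, 18]

OUTCOME = MISS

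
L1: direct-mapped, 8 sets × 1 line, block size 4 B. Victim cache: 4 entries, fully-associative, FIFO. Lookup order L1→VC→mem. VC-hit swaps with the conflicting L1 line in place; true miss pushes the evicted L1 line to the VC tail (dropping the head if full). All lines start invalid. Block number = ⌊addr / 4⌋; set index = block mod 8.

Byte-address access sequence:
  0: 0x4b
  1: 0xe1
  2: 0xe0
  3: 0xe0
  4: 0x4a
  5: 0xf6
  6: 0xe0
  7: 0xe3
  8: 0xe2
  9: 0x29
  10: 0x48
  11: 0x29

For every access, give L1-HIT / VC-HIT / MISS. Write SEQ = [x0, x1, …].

SEQ = [MISS, MISS, L1-HIT, L1-HIT, L1-HIT, MISS, L1-HIT, L1-HIT, L1-HIT, MISS, VC-HIT, VC-HIT]

  [0] addr=0x4b blk=18 s=2: MISS | VC []
  [1] addr=0xe1 blk=56 s=0: MISS | VC []
  [2] addr=0xe0 blk=56 s=0: L1-HIT | VC []
  [3] addr=0xe0 blk=56 s=0: L1-HIT | VC []
  [4] addr=0x4a blk=18 s=2: L1-HIT | VC []
  [5] addr=0xf6 blk=61 s=5: MISS | VC []
  [6] addr=0xe0 blk=56 s=0: L1-HIT | VC []
  [7] addr=0xe3 blk=56 s=0: L1-HIT | VC []
  [8] addr=0xe2 blk=56 s=0: L1-HIT | VC []
  [9] addr=0x29 blk=10 s=2: MISS | VC [18]
  [10] addr=0x48 blk=18 s=2: VC-HIT | VC [10]
  [11] addr=0x29 blk=10 s=2: VC-HIT | VC [18]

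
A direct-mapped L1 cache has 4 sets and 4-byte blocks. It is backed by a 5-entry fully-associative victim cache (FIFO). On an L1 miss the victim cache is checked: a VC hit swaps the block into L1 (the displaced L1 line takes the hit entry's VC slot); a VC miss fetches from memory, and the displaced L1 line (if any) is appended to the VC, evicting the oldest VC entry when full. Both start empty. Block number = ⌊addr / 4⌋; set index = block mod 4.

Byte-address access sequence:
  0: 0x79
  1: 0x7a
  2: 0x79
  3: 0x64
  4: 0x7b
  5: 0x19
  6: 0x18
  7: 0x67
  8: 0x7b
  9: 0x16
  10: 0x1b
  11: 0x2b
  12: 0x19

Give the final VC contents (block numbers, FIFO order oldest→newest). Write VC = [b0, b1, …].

VC = [30, 25, 10]

0: 0x79 (blk 30, set 2) → MISS  vc=[]
1: 0x7a (blk 30, set 2) → L1-HIT  vc=[]
2: 0x79 (blk 30, set 2) → L1-HIT  vc=[]
3: 0x64 (blk 25, set 1) → MISS  vc=[]
4: 0x7b (blk 30, set 2) → L1-HIT  vc=[]
5: 0x19 (blk 6, set 2) → MISS  vc=[30]
6: 0x18 (blk 6, set 2) → L1-HIT  vc=[30]
7: 0x67 (blk 25, set 1) → L1-HIT  vc=[30]
8: 0x7b (blk 30, set 2) → VC-HIT  vc=[6]
9: 0x16 (blk 5, set 1) → MISS  vc=[6, 25]
10: 0x1b (blk 6, set 2) → VC-HIT  vc=[30, 25]
11: 0x2b (blk 10, set 2) → MISS  vc=[30, 25, 6]
12: 0x19 (blk 6, set 2) → VC-HIT  vc=[30, 25, 10]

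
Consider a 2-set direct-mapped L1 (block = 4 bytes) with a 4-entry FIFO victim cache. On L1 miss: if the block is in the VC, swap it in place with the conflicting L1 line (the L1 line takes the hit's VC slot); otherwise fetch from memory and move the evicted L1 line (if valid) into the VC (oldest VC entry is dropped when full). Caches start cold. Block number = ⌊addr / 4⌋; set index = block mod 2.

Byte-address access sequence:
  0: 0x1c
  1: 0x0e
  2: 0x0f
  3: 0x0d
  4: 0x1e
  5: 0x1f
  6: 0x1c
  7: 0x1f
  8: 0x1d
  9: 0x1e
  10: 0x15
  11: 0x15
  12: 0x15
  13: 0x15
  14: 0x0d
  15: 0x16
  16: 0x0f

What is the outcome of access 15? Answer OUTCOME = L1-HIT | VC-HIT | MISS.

OUTCOME = VC-HIT

0: 0x1c (blk 7, set 1) → MISS  vc=[]
1: 0xe (blk 3, set 1) → MISS  vc=[7]
2: 0xf (blk 3, set 1) → L1-HIT  vc=[7]
3: 0xd (blk 3, set 1) → L1-HIT  vc=[7]
4: 0x1e (blk 7, set 1) → VC-HIT  vc=[3]
5: 0x1f (blk 7, set 1) → L1-HIT  vc=[3]
6: 0x1c (blk 7, set 1) → L1-HIT  vc=[3]
7: 0x1f (blk 7, set 1) → L1-HIT  vc=[3]
8: 0x1d (blk 7, set 1) → L1-HIT  vc=[3]
9: 0x1e (blk 7, set 1) → L1-HIT  vc=[3]
10: 0x15 (blk 5, set 1) → MISS  vc=[3, 7]
11: 0x15 (blk 5, set 1) → L1-HIT  vc=[3, 7]
12: 0x15 (blk 5, set 1) → L1-HIT  vc=[3, 7]
13: 0x15 (blk 5, set 1) → L1-HIT  vc=[3, 7]
14: 0xd (blk 3, set 1) → VC-HIT  vc=[5, 7]
15: 0x16 (blk 5, set 1) → VC-HIT  vc=[3, 7]
16: 0xf (blk 3, set 1) → VC-HIT  vc=[5, 7]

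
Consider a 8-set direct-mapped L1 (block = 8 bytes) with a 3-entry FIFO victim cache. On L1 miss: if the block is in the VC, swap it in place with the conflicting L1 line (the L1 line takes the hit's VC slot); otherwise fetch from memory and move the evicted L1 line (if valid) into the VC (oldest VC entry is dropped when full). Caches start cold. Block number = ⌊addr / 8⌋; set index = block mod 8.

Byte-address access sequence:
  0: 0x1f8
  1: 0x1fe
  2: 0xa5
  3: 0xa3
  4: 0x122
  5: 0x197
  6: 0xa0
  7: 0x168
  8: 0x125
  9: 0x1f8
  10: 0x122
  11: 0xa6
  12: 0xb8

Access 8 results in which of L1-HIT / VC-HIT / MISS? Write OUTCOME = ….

0: 0x1f8 (blk 63, set 7) → MISS  vc=[]
1: 0x1fe (blk 63, set 7) → L1-HIT  vc=[]
2: 0xa5 (blk 20, set 4) → MISS  vc=[]
3: 0xa3 (blk 20, set 4) → L1-HIT  vc=[]
4: 0x122 (blk 36, set 4) → MISS  vc=[20]
5: 0x197 (blk 50, set 2) → MISS  vc=[20]
6: 0xa0 (blk 20, set 4) → VC-HIT  vc=[36]
7: 0x168 (blk 45, set 5) → MISS  vc=[36]
8: 0x125 (blk 36, set 4) → VC-HIT  vc=[20]
9: 0x1f8 (blk 63, set 7) → L1-HIT  vc=[20]
10: 0x122 (blk 36, set 4) → L1-HIT  vc=[20]
11: 0xa6 (blk 20, set 4) → VC-HIT  vc=[36]
12: 0xb8 (blk 23, set 7) → MISS  vc=[36, 63]

OUTCOME = VC-HIT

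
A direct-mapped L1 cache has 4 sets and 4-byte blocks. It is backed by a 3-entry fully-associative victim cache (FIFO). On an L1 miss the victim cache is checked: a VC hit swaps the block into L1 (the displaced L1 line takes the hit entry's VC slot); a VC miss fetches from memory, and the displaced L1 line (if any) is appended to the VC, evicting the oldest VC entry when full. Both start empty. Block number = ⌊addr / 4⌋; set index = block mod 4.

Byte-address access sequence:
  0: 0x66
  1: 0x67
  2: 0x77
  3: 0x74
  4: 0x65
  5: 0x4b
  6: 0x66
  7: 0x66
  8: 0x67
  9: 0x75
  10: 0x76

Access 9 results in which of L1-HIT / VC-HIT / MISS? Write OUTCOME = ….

OUTCOME = VC-HIT

0: 0x66 (blk 25, set 1) → MISS  vc=[]
1: 0x67 (blk 25, set 1) → L1-HIT  vc=[]
2: 0x77 (blk 29, set 1) → MISS  vc=[25]
3: 0x74 (blk 29, set 1) → L1-HIT  vc=[25]
4: 0x65 (blk 25, set 1) → VC-HIT  vc=[29]
5: 0x4b (blk 18, set 2) → MISS  vc=[29]
6: 0x66 (blk 25, set 1) → L1-HIT  vc=[29]
7: 0x66 (blk 25, set 1) → L1-HIT  vc=[29]
8: 0x67 (blk 25, set 1) → L1-HIT  vc=[29]
9: 0x75 (blk 29, set 1) → VC-HIT  vc=[25]
10: 0x76 (blk 29, set 1) → L1-HIT  vc=[25]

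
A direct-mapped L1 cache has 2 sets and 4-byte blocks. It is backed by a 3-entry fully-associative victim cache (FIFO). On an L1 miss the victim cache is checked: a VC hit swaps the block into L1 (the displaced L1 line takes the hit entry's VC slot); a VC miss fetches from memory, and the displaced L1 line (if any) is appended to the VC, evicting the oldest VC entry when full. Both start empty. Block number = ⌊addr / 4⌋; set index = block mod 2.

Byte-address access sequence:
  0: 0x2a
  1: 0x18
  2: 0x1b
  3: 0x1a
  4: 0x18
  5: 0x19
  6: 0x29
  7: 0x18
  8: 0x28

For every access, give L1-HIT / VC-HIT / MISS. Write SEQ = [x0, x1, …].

  [0] addr=0x2a blk=10 s=0: MISS | VC []
  [1] addr=0x18 blk=6 s=0: MISS | VC [10]
  [2] addr=0x1b blk=6 s=0: L1-HIT | VC [10]
  [3] addr=0x1a blk=6 s=0: L1-HIT | VC [10]
  [4] addr=0x18 blk=6 s=0: L1-HIT | VC [10]
  [5] addr=0x19 blk=6 s=0: L1-HIT | VC [10]
  [6] addr=0x29 blk=10 s=0: VC-HIT | VC [6]
  [7] addr=0x18 blk=6 s=0: VC-HIT | VC [10]
  [8] addr=0x28 blk=10 s=0: VC-HIT | VC [6]

SEQ = [MISS, MISS, L1-HIT, L1-HIT, L1-HIT, L1-HIT, VC-HIT, VC-HIT, VC-HIT]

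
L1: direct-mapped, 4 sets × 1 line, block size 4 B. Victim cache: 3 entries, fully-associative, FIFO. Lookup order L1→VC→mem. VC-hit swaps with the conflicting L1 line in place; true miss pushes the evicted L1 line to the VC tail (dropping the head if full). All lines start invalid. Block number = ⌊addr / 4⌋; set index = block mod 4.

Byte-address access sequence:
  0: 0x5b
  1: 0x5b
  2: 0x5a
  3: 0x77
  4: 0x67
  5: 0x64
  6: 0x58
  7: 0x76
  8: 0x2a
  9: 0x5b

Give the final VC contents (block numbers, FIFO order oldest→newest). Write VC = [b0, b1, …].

VC = [25, 10]

0: 0x5b (blk 22, set 2) → MISS  vc=[]
1: 0x5b (blk 22, set 2) → L1-HIT  vc=[]
2: 0x5a (blk 22, set 2) → L1-HIT  vc=[]
3: 0x77 (blk 29, set 1) → MISS  vc=[]
4: 0x67 (blk 25, set 1) → MISS  vc=[29]
5: 0x64 (blk 25, set 1) → L1-HIT  vc=[29]
6: 0x58 (blk 22, set 2) → L1-HIT  vc=[29]
7: 0x76 (blk 29, set 1) → VC-HIT  vc=[25]
8: 0x2a (blk 10, set 2) → MISS  vc=[25, 22]
9: 0x5b (blk 22, set 2) → VC-HIT  vc=[25, 10]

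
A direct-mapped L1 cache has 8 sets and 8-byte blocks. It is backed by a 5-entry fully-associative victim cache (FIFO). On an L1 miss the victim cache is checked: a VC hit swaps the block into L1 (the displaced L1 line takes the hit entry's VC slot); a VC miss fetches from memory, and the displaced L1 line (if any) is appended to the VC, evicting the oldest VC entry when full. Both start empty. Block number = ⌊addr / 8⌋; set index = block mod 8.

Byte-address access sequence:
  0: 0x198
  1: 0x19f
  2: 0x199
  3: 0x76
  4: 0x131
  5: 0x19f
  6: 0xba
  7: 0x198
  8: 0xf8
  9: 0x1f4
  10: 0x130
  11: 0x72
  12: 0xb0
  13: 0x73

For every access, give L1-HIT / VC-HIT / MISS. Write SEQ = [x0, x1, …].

SEQ = [MISS, L1-HIT, L1-HIT, MISS, MISS, L1-HIT, MISS, L1-HIT, MISS, MISS, VC-HIT, VC-HIT, MISS, VC-HIT]

  [0] addr=0x198 blk=51 s=3: MISS | VC []
  [1] addr=0x19f blk=51 s=3: L1-HIT | VC []
  [2] addr=0x199 blk=51 s=3: L1-HIT | VC []
  [3] addr=0x76 blk=14 s=6: MISS | VC []
  [4] addr=0x131 blk=38 s=6: MISS | VC [14]
  [5] addr=0x19f blk=51 s=3: L1-HIT | VC [14]
  [6] addr=0xba blk=23 s=7: MISS | VC [14]
  [7] addr=0x198 blk=51 s=3: L1-HIT | VC [14]
  [8] addr=0xf8 blk=31 s=7: MISS | VC [14, 23]
  [9] addr=0x1f4 blk=62 s=6: MISS | VC [14, 23, 38]
  [10] addr=0x130 blk=38 s=6: VC-HIT | VC [14, 23, 62]
  [11] addr=0x72 blk=14 s=6: VC-HIT | VC [38, 23, 62]
  [12] addr=0xb0 blk=22 s=6: MISS | VC [38, 23, 62, 14]
  [13] addr=0x73 blk=14 s=6: VC-HIT | VC [38, 23, 62, 22]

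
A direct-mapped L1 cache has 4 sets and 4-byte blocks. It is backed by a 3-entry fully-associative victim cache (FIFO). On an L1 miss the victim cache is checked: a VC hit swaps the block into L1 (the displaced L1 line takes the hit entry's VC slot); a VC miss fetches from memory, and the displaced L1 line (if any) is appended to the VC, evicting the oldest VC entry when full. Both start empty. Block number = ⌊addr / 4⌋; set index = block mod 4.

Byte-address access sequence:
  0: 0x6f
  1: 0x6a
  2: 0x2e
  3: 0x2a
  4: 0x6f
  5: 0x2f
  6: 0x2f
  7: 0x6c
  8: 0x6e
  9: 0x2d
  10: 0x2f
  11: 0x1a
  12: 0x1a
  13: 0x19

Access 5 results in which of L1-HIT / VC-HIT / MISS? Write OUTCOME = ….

OUTCOME = VC-HIT

#0 0x6f→b27/s3 MISS; vc=[]
#1 0x6a→b26/s2 MISS; vc=[]
#2 0x2e→b11/s3 MISS; vc=[27]
#3 0x2a→b10/s2 MISS; vc=[27,26]
#4 0x6f→b27/s3 VC-HIT; vc=[11,26]
#5 0x2f→b11/s3 VC-HIT; vc=[27,26]
#6 0x2f→b11/s3 L1-HIT; vc=[27,26]
#7 0x6c→b27/s3 VC-HIT; vc=[11,26]
#8 0x6e→b27/s3 L1-HIT; vc=[11,26]
#9 0x2d→b11/s3 VC-HIT; vc=[27,26]
#10 0x2f→b11/s3 L1-HIT; vc=[27,26]
#11 0x1a→b6/s2 MISS; vc=[27,26,10]
#12 0x1a→b6/s2 L1-HIT; vc=[27,26,10]
#13 0x19→b6/s2 L1-HIT; vc=[27,26,10]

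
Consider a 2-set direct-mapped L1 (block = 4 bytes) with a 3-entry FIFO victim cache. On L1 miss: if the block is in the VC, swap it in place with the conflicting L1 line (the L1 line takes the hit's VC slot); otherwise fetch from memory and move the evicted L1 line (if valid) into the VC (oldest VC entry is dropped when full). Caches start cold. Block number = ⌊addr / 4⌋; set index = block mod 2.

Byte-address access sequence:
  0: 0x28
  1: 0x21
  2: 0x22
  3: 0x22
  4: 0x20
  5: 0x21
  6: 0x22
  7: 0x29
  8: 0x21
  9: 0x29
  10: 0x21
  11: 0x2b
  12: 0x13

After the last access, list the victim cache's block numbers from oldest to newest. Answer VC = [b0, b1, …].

  [0] addr=0x28 blk=10 s=0: MISS | VC []
  [1] addr=0x21 blk=8 s=0: MISS | VC [10]
  [2] addr=0x22 blk=8 s=0: L1-HIT | VC [10]
  [3] addr=0x22 blk=8 s=0: L1-HIT | VC [10]
  [4] addr=0x20 blk=8 s=0: L1-HIT | VC [10]
  [5] addr=0x21 blk=8 s=0: L1-HIT | VC [10]
  [6] addr=0x22 blk=8 s=0: L1-HIT | VC [10]
  [7] addr=0x29 blk=10 s=0: VC-HIT | VC [8]
  [8] addr=0x21 blk=8 s=0: VC-HIT | VC [10]
  [9] addr=0x29 blk=10 s=0: VC-HIT | VC [8]
  [10] addr=0x21 blk=8 s=0: VC-HIT | VC [10]
  [11] addr=0x2b blk=10 s=0: VC-HIT | VC [8]
  [12] addr=0x13 blk=4 s=0: MISS | VC [8, 10]

VC = [8, 10]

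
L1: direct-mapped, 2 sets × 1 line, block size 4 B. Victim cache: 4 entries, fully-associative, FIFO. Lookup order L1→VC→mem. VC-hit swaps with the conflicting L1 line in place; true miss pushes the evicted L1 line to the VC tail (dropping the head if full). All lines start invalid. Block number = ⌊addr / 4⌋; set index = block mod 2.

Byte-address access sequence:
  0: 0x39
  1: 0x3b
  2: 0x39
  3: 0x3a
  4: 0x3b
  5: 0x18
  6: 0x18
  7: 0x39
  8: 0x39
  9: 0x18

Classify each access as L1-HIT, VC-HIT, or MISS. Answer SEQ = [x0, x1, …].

0: 0x39 (blk 14, set 0) → MISS  vc=[]
1: 0x3b (blk 14, set 0) → L1-HIT  vc=[]
2: 0x39 (blk 14, set 0) → L1-HIT  vc=[]
3: 0x3a (blk 14, set 0) → L1-HIT  vc=[]
4: 0x3b (blk 14, set 0) → L1-HIT  vc=[]
5: 0x18 (blk 6, set 0) → MISS  vc=[14]
6: 0x18 (blk 6, set 0) → L1-HIT  vc=[14]
7: 0x39 (blk 14, set 0) → VC-HIT  vc=[6]
8: 0x39 (blk 14, set 0) → L1-HIT  vc=[6]
9: 0x18 (blk 6, set 0) → VC-HIT  vc=[14]

SEQ = [MISS, L1-HIT, L1-HIT, L1-HIT, L1-HIT, MISS, L1-HIT, VC-HIT, L1-HIT, VC-HIT]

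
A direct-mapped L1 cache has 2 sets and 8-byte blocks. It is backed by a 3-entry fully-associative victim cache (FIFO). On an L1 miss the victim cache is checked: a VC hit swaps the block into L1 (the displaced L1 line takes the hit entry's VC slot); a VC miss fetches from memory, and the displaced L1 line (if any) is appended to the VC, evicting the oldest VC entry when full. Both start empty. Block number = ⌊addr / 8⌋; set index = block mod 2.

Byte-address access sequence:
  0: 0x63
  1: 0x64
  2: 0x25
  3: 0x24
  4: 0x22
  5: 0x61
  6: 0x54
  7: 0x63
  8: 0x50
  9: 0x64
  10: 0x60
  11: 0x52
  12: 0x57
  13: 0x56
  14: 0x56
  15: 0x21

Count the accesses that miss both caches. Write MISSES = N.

MISSES = 3

0: 0x63 (blk 12, set 0) → MISS  vc=[]
1: 0x64 (blk 12, set 0) → L1-HIT  vc=[]
2: 0x25 (blk 4, set 0) → MISS  vc=[12]
3: 0x24 (blk 4, set 0) → L1-HIT  vc=[12]
4: 0x22 (blk 4, set 0) → L1-HIT  vc=[12]
5: 0x61 (blk 12, set 0) → VC-HIT  vc=[4]
6: 0x54 (blk 10, set 0) → MISS  vc=[4, 12]
7: 0x63 (blk 12, set 0) → VC-HIT  vc=[4, 10]
8: 0x50 (blk 10, set 0) → VC-HIT  vc=[4, 12]
9: 0x64 (blk 12, set 0) → VC-HIT  vc=[4, 10]
10: 0x60 (blk 12, set 0) → L1-HIT  vc=[4, 10]
11: 0x52 (blk 10, set 0) → VC-HIT  vc=[4, 12]
12: 0x57 (blk 10, set 0) → L1-HIT  vc=[4, 12]
13: 0x56 (blk 10, set 0) → L1-HIT  vc=[4, 12]
14: 0x56 (blk 10, set 0) → L1-HIT  vc=[4, 12]
15: 0x21 (blk 4, set 0) → VC-HIT  vc=[10, 12]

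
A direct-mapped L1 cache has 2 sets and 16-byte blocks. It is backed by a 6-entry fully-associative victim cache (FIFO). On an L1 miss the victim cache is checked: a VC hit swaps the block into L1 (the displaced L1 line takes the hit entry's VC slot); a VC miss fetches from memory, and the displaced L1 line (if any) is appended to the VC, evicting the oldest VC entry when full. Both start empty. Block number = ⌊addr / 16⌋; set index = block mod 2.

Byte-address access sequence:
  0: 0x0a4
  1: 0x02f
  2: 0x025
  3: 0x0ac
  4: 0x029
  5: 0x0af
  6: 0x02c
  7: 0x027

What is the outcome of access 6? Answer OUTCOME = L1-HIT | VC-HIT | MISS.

OUTCOME = VC-HIT

  [0] addr=0xa4 blk=10 s=0: MISS | VC []
  [1] addr=0x2f blk=2 s=0: MISS | VC [10]
  [2] addr=0x25 blk=2 s=0: L1-HIT | VC [10]
  [3] addr=0xac blk=10 s=0: VC-HIT | VC [2]
  [4] addr=0x29 blk=2 s=0: VC-HIT | VC [10]
  [5] addr=0xaf blk=10 s=0: VC-HIT | VC [2]
  [6] addr=0x2c blk=2 s=0: VC-HIT | VC [10]
  [7] addr=0x27 blk=2 s=0: L1-HIT | VC [10]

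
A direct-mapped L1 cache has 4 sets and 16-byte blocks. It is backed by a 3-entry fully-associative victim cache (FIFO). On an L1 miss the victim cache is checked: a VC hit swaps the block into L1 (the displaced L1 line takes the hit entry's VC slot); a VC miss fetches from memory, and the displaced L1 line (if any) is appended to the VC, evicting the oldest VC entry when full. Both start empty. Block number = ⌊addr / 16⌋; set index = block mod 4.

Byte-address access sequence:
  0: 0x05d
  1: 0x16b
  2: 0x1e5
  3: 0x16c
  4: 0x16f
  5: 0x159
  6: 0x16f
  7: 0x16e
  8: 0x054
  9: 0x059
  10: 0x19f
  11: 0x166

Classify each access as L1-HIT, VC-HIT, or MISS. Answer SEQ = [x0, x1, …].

  [0] addr=0x5d blk=5 s=1: MISS | VC []
  [1] addr=0x16b blk=22 s=2: MISS | VC []
  [2] addr=0x1e5 blk=30 s=2: MISS | VC [22]
  [3] addr=0x16c blk=22 s=2: VC-HIT | VC [30]
  [4] addr=0x16f blk=22 s=2: L1-HIT | VC [30]
  [5] addr=0x159 blk=21 s=1: MISS | VC [30, 5]
  [6] addr=0x16f blk=22 s=2: L1-HIT | VC [30, 5]
  [7] addr=0x16e blk=22 s=2: L1-HIT | VC [30, 5]
  [8] addr=0x54 blk=5 s=1: VC-HIT | VC [30, 21]
  [9] addr=0x59 blk=5 s=1: L1-HIT | VC [30, 21]
  [10] addr=0x19f blk=25 s=1: MISS | VC [30, 21, 5]
  [11] addr=0x166 blk=22 s=2: L1-HIT | VC [30, 21, 5]

SEQ = [MISS, MISS, MISS, VC-HIT, L1-HIT, MISS, L1-HIT, L1-HIT, VC-HIT, L1-HIT, MISS, L1-HIT]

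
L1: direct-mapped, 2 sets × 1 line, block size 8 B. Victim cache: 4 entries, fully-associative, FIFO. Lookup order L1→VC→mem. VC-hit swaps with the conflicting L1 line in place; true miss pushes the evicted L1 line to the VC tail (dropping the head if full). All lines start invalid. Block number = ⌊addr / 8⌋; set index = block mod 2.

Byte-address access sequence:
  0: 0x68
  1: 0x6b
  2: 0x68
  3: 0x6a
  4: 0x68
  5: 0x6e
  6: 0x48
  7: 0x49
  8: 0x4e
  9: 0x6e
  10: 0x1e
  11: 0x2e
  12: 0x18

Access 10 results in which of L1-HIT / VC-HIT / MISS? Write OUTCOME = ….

OUTCOME = MISS

0: 0x68 (blk 13, set 1) → MISS  vc=[]
1: 0x6b (blk 13, set 1) → L1-HIT  vc=[]
2: 0x68 (blk 13, set 1) → L1-HIT  vc=[]
3: 0x6a (blk 13, set 1) → L1-HIT  vc=[]
4: 0x68 (blk 13, set 1) → L1-HIT  vc=[]
5: 0x6e (blk 13, set 1) → L1-HIT  vc=[]
6: 0x48 (blk 9, set 1) → MISS  vc=[13]
7: 0x49 (blk 9, set 1) → L1-HIT  vc=[13]
8: 0x4e (blk 9, set 1) → L1-HIT  vc=[13]
9: 0x6e (blk 13, set 1) → VC-HIT  vc=[9]
10: 0x1e (blk 3, set 1) → MISS  vc=[9, 13]
11: 0x2e (blk 5, set 1) → MISS  vc=[9, 13, 3]
12: 0x18 (blk 3, set 1) → VC-HIT  vc=[9, 13, 5]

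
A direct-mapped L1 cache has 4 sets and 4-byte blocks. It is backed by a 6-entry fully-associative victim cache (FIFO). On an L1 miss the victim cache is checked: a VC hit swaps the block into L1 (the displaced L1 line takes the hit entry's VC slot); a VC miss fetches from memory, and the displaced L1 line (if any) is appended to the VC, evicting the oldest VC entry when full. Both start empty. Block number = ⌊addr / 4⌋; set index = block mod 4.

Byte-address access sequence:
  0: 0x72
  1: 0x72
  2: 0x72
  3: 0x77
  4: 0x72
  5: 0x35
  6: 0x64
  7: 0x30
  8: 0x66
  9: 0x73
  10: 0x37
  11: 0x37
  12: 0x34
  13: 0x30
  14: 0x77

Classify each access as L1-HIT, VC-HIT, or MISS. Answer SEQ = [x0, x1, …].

0: 0x72 (blk 28, set 0) → MISS  vc=[]
1: 0x72 (blk 28, set 0) → L1-HIT  vc=[]
2: 0x72 (blk 28, set 0) → L1-HIT  vc=[]
3: 0x77 (blk 29, set 1) → MISS  vc=[]
4: 0x72 (blk 28, set 0) → L1-HIT  vc=[]
5: 0x35 (blk 13, set 1) → MISS  vc=[29]
6: 0x64 (blk 25, set 1) → MISS  vc=[29, 13]
7: 0x30 (blk 12, set 0) → MISS  vc=[29, 13, 28]
8: 0x66 (blk 25, set 1) → L1-HIT  vc=[29, 13, 28]
9: 0x73 (blk 28, set 0) → VC-HIT  vc=[29, 13, 12]
10: 0x37 (blk 13, set 1) → VC-HIT  vc=[29, 25, 12]
11: 0x37 (blk 13, set 1) → L1-HIT  vc=[29, 25, 12]
12: 0x34 (blk 13, set 1) → L1-HIT  vc=[29, 25, 12]
13: 0x30 (blk 12, set 0) → VC-HIT  vc=[29, 25, 28]
14: 0x77 (blk 29, set 1) → VC-HIT  vc=[13, 25, 28]

SEQ = [MISS, L1-HIT, L1-HIT, MISS, L1-HIT, MISS, MISS, MISS, L1-HIT, VC-HIT, VC-HIT, L1-HIT, L1-HIT, VC-HIT, VC-HIT]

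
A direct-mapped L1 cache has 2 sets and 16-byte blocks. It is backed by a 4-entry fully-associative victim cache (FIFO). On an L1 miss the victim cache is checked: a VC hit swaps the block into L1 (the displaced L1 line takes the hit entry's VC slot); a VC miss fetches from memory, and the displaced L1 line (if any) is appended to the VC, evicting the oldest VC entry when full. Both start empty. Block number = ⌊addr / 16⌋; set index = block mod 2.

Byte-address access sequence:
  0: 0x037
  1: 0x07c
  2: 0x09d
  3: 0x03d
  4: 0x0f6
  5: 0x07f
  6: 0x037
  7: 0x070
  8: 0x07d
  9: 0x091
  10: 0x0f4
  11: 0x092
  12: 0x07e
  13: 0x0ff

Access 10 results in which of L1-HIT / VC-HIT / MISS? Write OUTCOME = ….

0: 0x37 (blk 3, set 1) → MISS  vc=[]
1: 0x7c (blk 7, set 1) → MISS  vc=[3]
2: 0x9d (blk 9, set 1) → MISS  vc=[3, 7]
3: 0x3d (blk 3, set 1) → VC-HIT  vc=[9, 7]
4: 0xf6 (blk 15, set 1) → MISS  vc=[9, 7, 3]
5: 0x7f (blk 7, set 1) → VC-HIT  vc=[9, 15, 3]
6: 0x37 (blk 3, set 1) → VC-HIT  vc=[9, 15, 7]
7: 0x70 (blk 7, set 1) → VC-HIT  vc=[9, 15, 3]
8: 0x7d (blk 7, set 1) → L1-HIT  vc=[9, 15, 3]
9: 0x91 (blk 9, set 1) → VC-HIT  vc=[7, 15, 3]
10: 0xf4 (blk 15, set 1) → VC-HIT  vc=[7, 9, 3]
11: 0x92 (blk 9, set 1) → VC-HIT  vc=[7, 15, 3]
12: 0x7e (blk 7, set 1) → VC-HIT  vc=[9, 15, 3]
13: 0xff (blk 15, set 1) → VC-HIT  vc=[9, 7, 3]

OUTCOME = VC-HIT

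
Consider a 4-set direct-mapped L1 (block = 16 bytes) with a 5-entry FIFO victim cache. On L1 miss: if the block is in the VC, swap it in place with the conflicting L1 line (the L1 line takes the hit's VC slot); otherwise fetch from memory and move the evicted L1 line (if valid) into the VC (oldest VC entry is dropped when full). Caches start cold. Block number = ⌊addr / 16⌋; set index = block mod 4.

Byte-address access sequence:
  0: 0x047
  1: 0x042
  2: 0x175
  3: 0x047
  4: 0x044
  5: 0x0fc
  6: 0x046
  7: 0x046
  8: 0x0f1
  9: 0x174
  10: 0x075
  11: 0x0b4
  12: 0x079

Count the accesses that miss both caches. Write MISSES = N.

0: 0x47 (blk 4, set 0) → MISS  vc=[]
1: 0x42 (blk 4, set 0) → L1-HIT  vc=[]
2: 0x175 (blk 23, set 3) → MISS  vc=[]
3: 0x47 (blk 4, set 0) → L1-HIT  vc=[]
4: 0x44 (blk 4, set 0) → L1-HIT  vc=[]
5: 0xfc (blk 15, set 3) → MISS  vc=[23]
6: 0x46 (blk 4, set 0) → L1-HIT  vc=[23]
7: 0x46 (blk 4, set 0) → L1-HIT  vc=[23]
8: 0xf1 (blk 15, set 3) → L1-HIT  vc=[23]
9: 0x174 (blk 23, set 3) → VC-HIT  vc=[15]
10: 0x75 (blk 7, set 3) → MISS  vc=[15, 23]
11: 0xb4 (blk 11, set 3) → MISS  vc=[15, 23, 7]
12: 0x79 (blk 7, set 3) → VC-HIT  vc=[15, 23, 11]

MISSES = 5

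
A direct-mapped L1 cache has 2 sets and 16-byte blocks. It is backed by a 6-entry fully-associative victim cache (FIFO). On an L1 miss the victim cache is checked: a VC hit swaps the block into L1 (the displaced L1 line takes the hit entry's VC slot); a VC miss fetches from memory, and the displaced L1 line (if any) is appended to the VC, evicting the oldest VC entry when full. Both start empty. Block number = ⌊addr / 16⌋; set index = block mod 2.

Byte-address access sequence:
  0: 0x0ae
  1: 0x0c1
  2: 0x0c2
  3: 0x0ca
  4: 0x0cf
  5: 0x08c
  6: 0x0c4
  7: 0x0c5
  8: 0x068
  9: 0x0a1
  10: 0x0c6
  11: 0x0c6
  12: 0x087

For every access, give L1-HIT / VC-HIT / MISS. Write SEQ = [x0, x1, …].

SEQ = [MISS, MISS, L1-HIT, L1-HIT, L1-HIT, MISS, VC-HIT, L1-HIT, MISS, VC-HIT, VC-HIT, L1-HIT, VC-HIT]

#0 0xae→b10/s0 MISS; vc=[]
#1 0xc1→b12/s0 MISS; vc=[10]
#2 0xc2→b12/s0 L1-HIT; vc=[10]
#3 0xca→b12/s0 L1-HIT; vc=[10]
#4 0xcf→b12/s0 L1-HIT; vc=[10]
#5 0x8c→b8/s0 MISS; vc=[10,12]
#6 0xc4→b12/s0 VC-HIT; vc=[10,8]
#7 0xc5→b12/s0 L1-HIT; vc=[10,8]
#8 0x68→b6/s0 MISS; vc=[10,8,12]
#9 0xa1→b10/s0 VC-HIT; vc=[6,8,12]
#10 0xc6→b12/s0 VC-HIT; vc=[6,8,10]
#11 0xc6→b12/s0 L1-HIT; vc=[6,8,10]
#12 0x87→b8/s0 VC-HIT; vc=[6,12,10]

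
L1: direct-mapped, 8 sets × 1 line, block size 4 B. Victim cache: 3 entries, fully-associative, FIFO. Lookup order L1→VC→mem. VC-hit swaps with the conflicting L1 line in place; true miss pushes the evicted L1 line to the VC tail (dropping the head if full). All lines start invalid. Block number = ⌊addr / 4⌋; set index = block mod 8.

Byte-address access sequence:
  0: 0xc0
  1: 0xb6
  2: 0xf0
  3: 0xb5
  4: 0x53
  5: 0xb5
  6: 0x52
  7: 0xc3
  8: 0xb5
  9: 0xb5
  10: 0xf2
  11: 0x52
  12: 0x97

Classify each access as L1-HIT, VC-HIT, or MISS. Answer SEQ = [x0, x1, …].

SEQ = [MISS, MISS, MISS, L1-HIT, MISS, L1-HIT, L1-HIT, L1-HIT, L1-HIT, L1-HIT, VC-HIT, VC-HIT, MISS]

#0 0xc0→b48/s0 MISS; vc=[]
#1 0xb6→b45/s5 MISS; vc=[]
#2 0xf0→b60/s4 MISS; vc=[]
#3 0xb5→b45/s5 L1-HIT; vc=[]
#4 0x53→b20/s4 MISS; vc=[60]
#5 0xb5→b45/s5 L1-HIT; vc=[60]
#6 0x52→b20/s4 L1-HIT; vc=[60]
#7 0xc3→b48/s0 L1-HIT; vc=[60]
#8 0xb5→b45/s5 L1-HIT; vc=[60]
#9 0xb5→b45/s5 L1-HIT; vc=[60]
#10 0xf2→b60/s4 VC-HIT; vc=[20]
#11 0x52→b20/s4 VC-HIT; vc=[60]
#12 0x97→b37/s5 MISS; vc=[60,45]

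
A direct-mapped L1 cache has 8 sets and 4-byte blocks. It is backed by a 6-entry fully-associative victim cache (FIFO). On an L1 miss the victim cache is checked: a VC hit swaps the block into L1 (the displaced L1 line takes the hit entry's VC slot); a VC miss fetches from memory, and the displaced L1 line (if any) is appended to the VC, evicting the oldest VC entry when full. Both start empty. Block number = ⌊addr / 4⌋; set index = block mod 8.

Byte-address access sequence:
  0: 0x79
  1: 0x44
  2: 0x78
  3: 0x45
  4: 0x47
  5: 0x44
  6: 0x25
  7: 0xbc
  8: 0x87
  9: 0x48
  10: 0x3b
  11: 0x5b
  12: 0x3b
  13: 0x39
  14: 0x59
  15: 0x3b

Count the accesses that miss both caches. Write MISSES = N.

  [0] addr=0x79 blk=30 s=6: MISS | VC []
  [1] addr=0x44 blk=17 s=1: MISS | VC []
  [2] addr=0x78 blk=30 s=6: L1-HIT | VC []
  [3] addr=0x45 blk=17 s=1: L1-HIT | VC []
  [4] addr=0x47 blk=17 s=1: L1-HIT | VC []
  [5] addr=0x44 blk=17 s=1: L1-HIT | VC []
  [6] addr=0x25 blk=9 s=1: MISS | VC [17]
  [7] addr=0xbc blk=47 s=7: MISS | VC [17]
  [8] addr=0x87 blk=33 s=1: MISS | VC [17, 9]
  [9] addr=0x48 blk=18 s=2: MISS | VC [17, 9]
  [10] addr=0x3b blk=14 s=6: MISS | VC [17, 9, 30]
  [11] addr=0x5b blk=22 s=6: MISS | VC [17, 9, 30, 14]
  [12] addr=0x3b blk=14 s=6: VC-HIT | VC [17, 9, 30, 22]
  [13] addr=0x39 blk=14 s=6: L1-HIT | VC [17, 9, 30, 22]
  [14] addr=0x59 blk=22 s=6: VC-HIT | VC [17, 9, 30, 14]
  [15] addr=0x3b blk=14 s=6: VC-HIT | VC [17, 9, 30, 22]

MISSES = 8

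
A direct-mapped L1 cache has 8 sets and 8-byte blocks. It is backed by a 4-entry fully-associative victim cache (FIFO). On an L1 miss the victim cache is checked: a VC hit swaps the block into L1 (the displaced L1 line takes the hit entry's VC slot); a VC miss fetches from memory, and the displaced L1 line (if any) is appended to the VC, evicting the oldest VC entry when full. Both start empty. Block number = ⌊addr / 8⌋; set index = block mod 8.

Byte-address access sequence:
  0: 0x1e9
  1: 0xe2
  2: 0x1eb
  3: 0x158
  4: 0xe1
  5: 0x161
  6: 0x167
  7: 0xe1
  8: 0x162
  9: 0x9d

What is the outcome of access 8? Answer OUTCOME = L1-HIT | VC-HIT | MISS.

OUTCOME = VC-HIT

#0 0x1e9→b61/s5 MISS; vc=[]
#1 0xe2→b28/s4 MISS; vc=[]
#2 0x1eb→b61/s5 L1-HIT; vc=[]
#3 0x158→b43/s3 MISS; vc=[]
#4 0xe1→b28/s4 L1-HIT; vc=[]
#5 0x161→b44/s4 MISS; vc=[28]
#6 0x167→b44/s4 L1-HIT; vc=[28]
#7 0xe1→b28/s4 VC-HIT; vc=[44]
#8 0x162→b44/s4 VC-HIT; vc=[28]
#9 0x9d→b19/s3 MISS; vc=[28,43]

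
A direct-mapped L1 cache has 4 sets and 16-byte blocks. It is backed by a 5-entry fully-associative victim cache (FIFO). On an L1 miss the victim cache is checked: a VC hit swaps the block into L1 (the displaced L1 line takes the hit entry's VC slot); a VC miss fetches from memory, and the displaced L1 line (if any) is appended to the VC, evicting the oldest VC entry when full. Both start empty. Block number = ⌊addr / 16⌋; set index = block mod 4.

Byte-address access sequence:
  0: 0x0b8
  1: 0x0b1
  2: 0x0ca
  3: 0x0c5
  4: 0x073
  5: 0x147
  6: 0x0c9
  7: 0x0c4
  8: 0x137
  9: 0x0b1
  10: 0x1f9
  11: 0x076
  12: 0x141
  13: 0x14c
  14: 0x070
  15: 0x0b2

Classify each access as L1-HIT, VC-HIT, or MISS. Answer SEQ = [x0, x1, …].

  [0] addr=0xb8 blk=11 s=3: MISS | VC []
  [1] addr=0xb1 blk=11 s=3: L1-HIT | VC []
  [2] addr=0xca blk=12 s=0: MISS | VC []
  [3] addr=0xc5 blk=12 s=0: L1-HIT | VC []
  [4] addr=0x73 blk=7 s=3: MISS | VC [11]
  [5] addr=0x147 blk=20 s=0: MISS | VC [11, 12]
  [6] addr=0xc9 blk=12 s=0: VC-HIT | VC [11, 20]
  [7] addr=0xc4 blk=12 s=0: L1-HIT | VC [11, 20]
  [8] addr=0x137 blk=19 s=3: MISS | VC [11, 20, 7]
  [9] addr=0xb1 blk=11 s=3: VC-HIT | VC [19, 20, 7]
  [10] addr=0x1f9 blk=31 s=3: MISS | VC [19, 20, 7, 11]
  [11] addr=0x76 blk=7 s=3: VC-HIT | VC [19, 20, 31, 11]
  [12] addr=0x141 blk=20 s=0: VC-HIT | VC [19, 12, 31, 11]
  [13] addr=0x14c blk=20 s=0: L1-HIT | VC [19, 12, 31, 11]
  [14] addr=0x70 blk=7 s=3: L1-HIT | VC [19, 12, 31, 11]
  [15] addr=0xb2 blk=11 s=3: VC-HIT | VC [19, 12, 31, 7]

SEQ = [MISS, L1-HIT, MISS, L1-HIT, MISS, MISS, VC-HIT, L1-HIT, MISS, VC-HIT, MISS, VC-HIT, VC-HIT, L1-HIT, L1-HIT, VC-HIT]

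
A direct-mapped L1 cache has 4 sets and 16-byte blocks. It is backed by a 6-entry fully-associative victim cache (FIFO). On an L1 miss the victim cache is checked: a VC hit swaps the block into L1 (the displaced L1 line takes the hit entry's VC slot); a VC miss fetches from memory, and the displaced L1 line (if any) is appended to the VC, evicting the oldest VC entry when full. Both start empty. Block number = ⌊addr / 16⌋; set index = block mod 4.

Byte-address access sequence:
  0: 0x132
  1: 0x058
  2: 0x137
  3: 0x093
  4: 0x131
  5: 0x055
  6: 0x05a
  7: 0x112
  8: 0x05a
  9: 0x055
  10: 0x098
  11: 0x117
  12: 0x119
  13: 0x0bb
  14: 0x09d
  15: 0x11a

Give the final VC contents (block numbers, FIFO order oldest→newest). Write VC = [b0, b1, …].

VC = [5, 9, 19]

#0 0x132→b19/s3 MISS; vc=[]
#1 0x58→b5/s1 MISS; vc=[]
#2 0x137→b19/s3 L1-HIT; vc=[]
#3 0x93→b9/s1 MISS; vc=[5]
#4 0x131→b19/s3 L1-HIT; vc=[5]
#5 0x55→b5/s1 VC-HIT; vc=[9]
#6 0x5a→b5/s1 L1-HIT; vc=[9]
#7 0x112→b17/s1 MISS; vc=[9,5]
#8 0x5a→b5/s1 VC-HIT; vc=[9,17]
#9 0x55→b5/s1 L1-HIT; vc=[9,17]
#10 0x98→b9/s1 VC-HIT; vc=[5,17]
#11 0x117→b17/s1 VC-HIT; vc=[5,9]
#12 0x119→b17/s1 L1-HIT; vc=[5,9]
#13 0xbb→b11/s3 MISS; vc=[5,9,19]
#14 0x9d→b9/s1 VC-HIT; vc=[5,17,19]
#15 0x11a→b17/s1 VC-HIT; vc=[5,9,19]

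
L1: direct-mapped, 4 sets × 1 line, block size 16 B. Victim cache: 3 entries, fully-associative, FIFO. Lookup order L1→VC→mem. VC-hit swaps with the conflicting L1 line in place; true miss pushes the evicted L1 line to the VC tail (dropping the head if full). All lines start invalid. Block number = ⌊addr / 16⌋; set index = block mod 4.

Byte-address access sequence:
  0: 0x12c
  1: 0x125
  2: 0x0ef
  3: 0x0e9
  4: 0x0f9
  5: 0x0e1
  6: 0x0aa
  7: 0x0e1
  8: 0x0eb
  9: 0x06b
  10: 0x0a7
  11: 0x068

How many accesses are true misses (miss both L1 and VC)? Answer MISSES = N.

#0 0x12c→b18/s2 MISS; vc=[]
#1 0x125→b18/s2 L1-HIT; vc=[]
#2 0xef→b14/s2 MISS; vc=[18]
#3 0xe9→b14/s2 L1-HIT; vc=[18]
#4 0xf9→b15/s3 MISS; vc=[18]
#5 0xe1→b14/s2 L1-HIT; vc=[18]
#6 0xaa→b10/s2 MISS; vc=[18,14]
#7 0xe1→b14/s2 VC-HIT; vc=[18,10]
#8 0xeb→b14/s2 L1-HIT; vc=[18,10]
#9 0x6b→b6/s2 MISS; vc=[18,10,14]
#10 0xa7→b10/s2 VC-HIT; vc=[18,6,14]
#11 0x68→b6/s2 VC-HIT; vc=[18,10,14]

MISSES = 5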